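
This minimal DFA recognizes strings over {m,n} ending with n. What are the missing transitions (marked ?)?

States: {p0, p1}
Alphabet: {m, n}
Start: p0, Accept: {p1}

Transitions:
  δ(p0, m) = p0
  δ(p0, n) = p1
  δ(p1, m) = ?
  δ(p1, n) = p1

From the language and accept set, identify what each state tracks — p0: last symbol not n; p1: last symbol is n.
Each missing δ(q, a) is the state matching the new tracked value after reading a.
δ(p1, m) = p0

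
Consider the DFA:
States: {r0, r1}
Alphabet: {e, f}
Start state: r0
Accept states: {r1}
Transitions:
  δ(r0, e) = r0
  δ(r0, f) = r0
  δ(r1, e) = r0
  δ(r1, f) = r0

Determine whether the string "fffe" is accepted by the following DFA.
Processing string "fffe":
  r0 --f--> r0
  r0 --f--> r0
  r0 --f--> r0
  r0 --e--> r0
Final state: r0
Accept states: {r1}
No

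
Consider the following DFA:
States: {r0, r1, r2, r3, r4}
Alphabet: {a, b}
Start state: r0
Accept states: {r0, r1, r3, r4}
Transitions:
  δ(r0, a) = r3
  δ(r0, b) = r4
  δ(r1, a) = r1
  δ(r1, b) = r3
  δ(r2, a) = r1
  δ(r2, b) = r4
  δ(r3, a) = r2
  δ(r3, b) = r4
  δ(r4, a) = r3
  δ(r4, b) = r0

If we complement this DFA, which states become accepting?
Complement accept states = All states \ Original accept states
= {r0, r1, r2, r3, r4} \ {r0, r1, r3, r4}
{r2}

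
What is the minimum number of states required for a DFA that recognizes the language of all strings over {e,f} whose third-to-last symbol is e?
By Myhill–Nerode, count the distinguishable equivalence classes: 2^3 = 8 classes — the DFA must remember the last 3 symbols read; every pair of distinct length-3 suffixes is distinguishable by some continuation.
8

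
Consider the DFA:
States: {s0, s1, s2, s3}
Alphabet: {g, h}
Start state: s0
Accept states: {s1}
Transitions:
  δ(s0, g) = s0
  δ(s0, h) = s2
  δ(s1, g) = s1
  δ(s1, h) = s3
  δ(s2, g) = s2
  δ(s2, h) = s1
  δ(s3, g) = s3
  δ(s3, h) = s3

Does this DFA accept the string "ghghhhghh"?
Processing string "ghghhhghh":
  s0 --g--> s0
  s0 --h--> s2
  s2 --g--> s2
  s2 --h--> s1
  s1 --h--> s3
  s3 --h--> s3
  s3 --g--> s3
  s3 --h--> s3
  s3 --h--> s3
Final state: s3
Accept states: {s1}
No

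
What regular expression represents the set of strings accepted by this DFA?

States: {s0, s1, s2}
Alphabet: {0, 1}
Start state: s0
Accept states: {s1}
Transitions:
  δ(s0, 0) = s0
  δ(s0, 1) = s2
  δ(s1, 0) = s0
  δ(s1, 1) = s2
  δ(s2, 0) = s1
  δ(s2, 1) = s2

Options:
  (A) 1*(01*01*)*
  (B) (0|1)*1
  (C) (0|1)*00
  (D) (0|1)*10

Check each option against the DFA on short strings; one disagreement eliminates an option:
  (A) 1*(01*01*)*: on ε the DFA stays in s0 and rejects (s0 ∉ Accept), but the regex matches it → eliminate
  (B) (0|1)*1: on '1' the DFA goes s0 → s2 and rejects (s2 ∉ Accept), but the regex matches it → eliminate
  (C) (0|1)*00: on '00' the DFA goes s0 → s0 → s0 and rejects (s0 ∉ Accept), but the regex matches it → eliminate
  (D) (0|1)*10: agrees with the DFA on every string of length ≤ 6
Only (D) is consistent with the DFA.
(D) (0|1)*10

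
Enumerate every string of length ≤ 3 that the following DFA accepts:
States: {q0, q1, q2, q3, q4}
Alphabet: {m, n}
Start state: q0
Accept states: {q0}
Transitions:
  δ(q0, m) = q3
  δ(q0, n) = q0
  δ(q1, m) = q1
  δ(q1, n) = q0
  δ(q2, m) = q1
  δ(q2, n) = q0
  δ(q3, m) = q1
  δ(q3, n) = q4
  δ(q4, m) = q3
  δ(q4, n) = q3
ε, n, nn, mmn, nnn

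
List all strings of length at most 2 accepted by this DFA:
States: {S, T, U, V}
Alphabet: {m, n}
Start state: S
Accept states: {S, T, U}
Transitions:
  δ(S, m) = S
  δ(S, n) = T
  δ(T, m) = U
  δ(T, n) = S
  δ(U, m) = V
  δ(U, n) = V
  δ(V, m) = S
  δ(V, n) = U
ε, m, n, mm, mn, nm, nn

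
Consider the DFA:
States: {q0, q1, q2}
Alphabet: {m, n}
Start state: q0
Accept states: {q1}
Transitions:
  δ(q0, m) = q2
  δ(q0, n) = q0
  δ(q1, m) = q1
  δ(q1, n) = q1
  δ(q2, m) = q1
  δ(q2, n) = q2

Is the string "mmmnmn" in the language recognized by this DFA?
Processing string "mmmnmn":
  q0 --m--> q2
  q2 --m--> q1
  q1 --m--> q1
  q1 --n--> q1
  q1 --m--> q1
  q1 --n--> q1
Final state: q1
Accept states: {q1}
Yes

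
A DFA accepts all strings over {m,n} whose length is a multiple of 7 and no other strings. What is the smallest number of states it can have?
By Myhill–Nerode, count the distinguishable equivalence classes: 7 classes — one per residue of the length mod 7; class i is distinguished from class j by any string of length (7 − i) mod 7.
7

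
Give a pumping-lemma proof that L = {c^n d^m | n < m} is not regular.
Assume L is regular with pumping length p. Idea: pumping up the c-block makes the c-count reach the d-count.
Choose s = c^p d^(p+1) ∈ L. By the pumping lemma, s = xyz with |xy| ≤ p, |y| > 0, so y = c^k with k ≥ 1. Then xy²z = c^(p+k) d^(p+1). Since p+k ≥ p+1, the number of c's is no longer strictly less than the number of d's, so xy²z ∉ L.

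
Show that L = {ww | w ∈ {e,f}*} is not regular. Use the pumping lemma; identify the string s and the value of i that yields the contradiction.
Assume L is regular with pumping length p. Idea: pumping the leading e-block breaks the equality of the two halves.
Choose s = e^p f e^p f ∈ L (with w = e^p f). |s| = 2p+2 ≥ p. By the pumping lemma, s = xyz with |xy| ≤ p, |y| > 0, so y = e^k with k ≥ 1, in the first e-block. Then xy²z = e^(p+k) f e^p f, of length 2p+2+k. If k is odd this length is odd, so it cannot be of the form ww. If k is even, each half has length p+1+k/2 ≤ p+k, so the first half lies entirely inside the leading e-block and contains no f, while the second half ends in f; the halves differ. Either way xy²z ∉ L.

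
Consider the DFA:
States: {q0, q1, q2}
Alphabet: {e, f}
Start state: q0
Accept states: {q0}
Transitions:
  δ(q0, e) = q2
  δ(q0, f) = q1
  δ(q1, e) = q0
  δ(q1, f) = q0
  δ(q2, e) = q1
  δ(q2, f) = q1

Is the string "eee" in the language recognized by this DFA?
Processing string "eee":
  q0 --e--> q2
  q2 --e--> q1
  q1 --e--> q0
Final state: q0
Accept states: {q0}
Yes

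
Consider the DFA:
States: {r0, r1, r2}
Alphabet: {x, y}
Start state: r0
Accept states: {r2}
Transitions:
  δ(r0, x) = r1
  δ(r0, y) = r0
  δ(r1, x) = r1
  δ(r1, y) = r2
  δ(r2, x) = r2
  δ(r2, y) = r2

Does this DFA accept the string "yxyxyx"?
Processing string "yxyxyx":
  r0 --y--> r0
  r0 --x--> r1
  r1 --y--> r2
  r2 --x--> r2
  r2 --y--> r2
  r2 --x--> r2
Final state: r2
Accept states: {r2}
Yes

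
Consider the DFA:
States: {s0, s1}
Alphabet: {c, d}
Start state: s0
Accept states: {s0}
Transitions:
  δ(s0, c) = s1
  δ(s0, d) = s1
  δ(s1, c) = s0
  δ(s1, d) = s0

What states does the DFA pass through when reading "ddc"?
read 'd': s0 → s1
  read 'd': s1 → s0
  read 'c': s0 → s1
s0 -> s1 -> s0 -> s1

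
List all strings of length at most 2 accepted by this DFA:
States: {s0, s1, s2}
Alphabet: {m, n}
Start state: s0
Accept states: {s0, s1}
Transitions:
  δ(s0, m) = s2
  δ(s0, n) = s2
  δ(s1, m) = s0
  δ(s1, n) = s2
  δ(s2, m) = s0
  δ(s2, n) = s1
ε, mm, mn, nm, nn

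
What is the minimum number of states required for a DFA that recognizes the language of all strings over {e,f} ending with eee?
By Myhill–Nerode, count the distinguishable equivalence classes: 4 classes — one per longest suffix of the input that is a prefix of 'eee' (lengths 0 through 3); only the length-3 class is accepting.
4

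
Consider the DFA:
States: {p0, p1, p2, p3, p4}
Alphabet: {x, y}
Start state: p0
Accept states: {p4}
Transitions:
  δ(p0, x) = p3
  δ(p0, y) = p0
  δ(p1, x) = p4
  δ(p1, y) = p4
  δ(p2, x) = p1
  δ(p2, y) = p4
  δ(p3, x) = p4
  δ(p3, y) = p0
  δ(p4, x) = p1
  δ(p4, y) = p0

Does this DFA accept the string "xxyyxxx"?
Processing string "xxyyxxx":
  p0 --x--> p3
  p3 --x--> p4
  p4 --y--> p0
  p0 --y--> p0
  p0 --x--> p3
  p3 --x--> p4
  p4 --x--> p1
Final state: p1
Accept states: {p4}
No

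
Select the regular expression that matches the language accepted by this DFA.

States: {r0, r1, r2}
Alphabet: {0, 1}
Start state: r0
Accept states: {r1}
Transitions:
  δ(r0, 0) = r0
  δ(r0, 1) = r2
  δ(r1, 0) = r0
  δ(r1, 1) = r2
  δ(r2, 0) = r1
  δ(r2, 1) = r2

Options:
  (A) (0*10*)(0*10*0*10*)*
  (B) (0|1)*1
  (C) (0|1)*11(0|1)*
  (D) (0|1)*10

Check each option against the DFA on short strings; one disagreement eliminates an option:
  (A) (0*10*)(0*10*0*10*)*: on '1' the DFA goes r0 → r2 and rejects (r2 ∉ Accept), but the regex matches it → eliminate
  (B) (0|1)*1: on '1' the DFA goes r0 → r2 and rejects (r2 ∉ Accept), but the regex matches it → eliminate
  (C) (0|1)*11(0|1)*: on '10' the DFA goes r0 → r2 → r1 and accepts (r1 ∈ Accept), but the regex does not match it → eliminate
  (D) (0|1)*10: agrees with the DFA on every string of length ≤ 6
Only (D) is consistent with the DFA.
(D) (0|1)*10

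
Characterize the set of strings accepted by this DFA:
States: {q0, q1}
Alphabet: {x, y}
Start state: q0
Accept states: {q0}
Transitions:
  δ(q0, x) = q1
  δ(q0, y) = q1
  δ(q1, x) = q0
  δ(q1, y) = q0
Testing a few strings:
  'y' → reject
  'xx' → accept
  'yx' → accept
  'yxy' → reject
State roles: q0=even length so far; q1=odd length so far
All strings over {x,y} of even length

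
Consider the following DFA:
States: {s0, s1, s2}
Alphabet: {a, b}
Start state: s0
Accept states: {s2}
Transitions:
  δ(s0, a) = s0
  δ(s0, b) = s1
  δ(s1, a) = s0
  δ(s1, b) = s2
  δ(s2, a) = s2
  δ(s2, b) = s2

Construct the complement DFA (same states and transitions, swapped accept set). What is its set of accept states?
Complement accept states = All states \ Original accept states
= {s0, s1, s2} \ {s2}
{s0, s1}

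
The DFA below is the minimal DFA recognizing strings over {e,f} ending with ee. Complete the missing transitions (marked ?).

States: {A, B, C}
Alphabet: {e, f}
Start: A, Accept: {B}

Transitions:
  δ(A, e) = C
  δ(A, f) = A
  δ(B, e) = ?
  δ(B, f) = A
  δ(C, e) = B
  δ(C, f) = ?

From the language and accept set, identify what each state tracks — A: last symbol not e; B: two trailing e's; C: one trailing e.
Each missing δ(q, a) is the state matching the new tracked value after reading a.
δ(B, e) = B; δ(C, f) = A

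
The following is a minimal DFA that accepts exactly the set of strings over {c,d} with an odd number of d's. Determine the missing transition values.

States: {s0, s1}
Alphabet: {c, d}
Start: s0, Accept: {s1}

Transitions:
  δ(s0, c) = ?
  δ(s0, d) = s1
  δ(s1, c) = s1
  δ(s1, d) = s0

From the language and accept set, identify what each state tracks — s0: even number of d's so far; s1: odd number of d's so far.
Each missing δ(q, a) is the state matching the new tracked value after reading a.
δ(s0, c) = s0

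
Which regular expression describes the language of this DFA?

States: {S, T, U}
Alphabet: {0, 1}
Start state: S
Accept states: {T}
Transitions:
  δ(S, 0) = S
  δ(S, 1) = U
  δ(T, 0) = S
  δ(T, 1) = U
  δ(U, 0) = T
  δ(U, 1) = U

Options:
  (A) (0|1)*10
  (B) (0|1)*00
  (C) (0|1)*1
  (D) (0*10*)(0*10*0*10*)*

Check each option against the DFA on short strings; one disagreement eliminates an option:
  (A) (0|1)*10: agrees with the DFA on every string of length ≤ 6
  (B) (0|1)*00: on '00' the DFA goes S → S → S and rejects (S ∉ Accept), but the regex matches it → eliminate
  (C) (0|1)*1: on '1' the DFA goes S → U and rejects (U ∉ Accept), but the regex matches it → eliminate
  (D) (0*10*)(0*10*0*10*)*: on '1' the DFA goes S → U and rejects (U ∉ Accept), but the regex matches it → eliminate
Only (A) is consistent with the DFA.
(A) (0|1)*10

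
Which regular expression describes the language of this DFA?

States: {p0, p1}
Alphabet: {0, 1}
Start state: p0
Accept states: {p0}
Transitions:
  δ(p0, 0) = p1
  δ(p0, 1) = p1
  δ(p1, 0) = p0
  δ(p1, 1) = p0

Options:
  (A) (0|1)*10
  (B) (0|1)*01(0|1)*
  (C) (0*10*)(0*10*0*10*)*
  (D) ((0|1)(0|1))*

Check each option against the DFA on short strings; one disagreement eliminates an option:
  (A) (0|1)*10: on ε the DFA stays in p0 and accepts (p0 ∈ Accept), but the regex does not match it → eliminate
  (B) (0|1)*01(0|1)*: on ε the DFA stays in p0 and accepts (p0 ∈ Accept), but the regex does not match it → eliminate
  (C) (0*10*)(0*10*0*10*)*: on ε the DFA stays in p0 and accepts (p0 ∈ Accept), but the regex does not match it → eliminate
  (D) ((0|1)(0|1))*: agrees with the DFA on every string of length ≤ 6
Only (D) is consistent with the DFA.
(D) ((0|1)(0|1))*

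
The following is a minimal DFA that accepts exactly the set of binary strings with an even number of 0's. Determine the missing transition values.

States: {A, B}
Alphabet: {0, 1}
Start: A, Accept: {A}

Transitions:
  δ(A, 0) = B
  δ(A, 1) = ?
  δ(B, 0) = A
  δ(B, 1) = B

From the language and accept set, identify what each state tracks — A: even number of 0's so far; B: odd number of 0's so far.
Each missing δ(q, a) is the state matching the new tracked value after reading a.
δ(A, 1) = A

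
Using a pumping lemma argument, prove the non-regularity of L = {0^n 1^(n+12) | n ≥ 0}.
Assume L is regular with pumping length p. Idea: pumping the 0-block breaks the fixed offset of 12.
Choose s = 0^p 1^(p+12) ∈ L. By the pumping lemma, s = xyz with |xy| ≤ p, |y| > 0, so y = 0^k with k ≥ 1. Then xy²z = 0^(p+k) 1^(p+12). For this to be in L we would need p+12 = (p+k)+12, i.e. k = 0, contradicting k ≥ 1. So xy²z ∉ L.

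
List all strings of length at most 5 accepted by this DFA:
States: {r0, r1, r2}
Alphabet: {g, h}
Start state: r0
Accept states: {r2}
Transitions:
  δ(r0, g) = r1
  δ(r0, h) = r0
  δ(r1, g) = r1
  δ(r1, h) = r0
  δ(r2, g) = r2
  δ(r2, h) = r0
None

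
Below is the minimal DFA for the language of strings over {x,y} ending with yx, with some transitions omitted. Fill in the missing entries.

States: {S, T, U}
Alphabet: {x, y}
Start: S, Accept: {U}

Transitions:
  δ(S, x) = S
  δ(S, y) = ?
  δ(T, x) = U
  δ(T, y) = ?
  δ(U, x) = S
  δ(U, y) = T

From the language and accept set, identify what each state tracks — S: no suffix match; T: one trailing y; U: suffix is yx.
Each missing δ(q, a) is the state matching the new tracked value after reading a.
δ(S, y) = T; δ(T, y) = T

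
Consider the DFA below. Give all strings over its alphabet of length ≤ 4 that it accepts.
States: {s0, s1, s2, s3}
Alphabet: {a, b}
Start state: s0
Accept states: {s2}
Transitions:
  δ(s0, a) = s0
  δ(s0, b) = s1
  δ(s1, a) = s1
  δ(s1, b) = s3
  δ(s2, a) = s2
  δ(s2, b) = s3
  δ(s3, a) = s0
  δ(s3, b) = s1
None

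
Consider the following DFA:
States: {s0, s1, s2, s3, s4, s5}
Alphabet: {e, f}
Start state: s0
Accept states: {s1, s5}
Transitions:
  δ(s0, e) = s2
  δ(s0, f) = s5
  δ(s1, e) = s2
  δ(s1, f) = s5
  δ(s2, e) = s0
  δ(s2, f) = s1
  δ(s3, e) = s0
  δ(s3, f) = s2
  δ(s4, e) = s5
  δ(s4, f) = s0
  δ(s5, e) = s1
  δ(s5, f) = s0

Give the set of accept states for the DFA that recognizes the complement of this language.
Complement accept states = All states \ Original accept states
= {s0, s1, s2, s3, s4, s5} \ {s1, s5}
{s0, s2, s3, s4}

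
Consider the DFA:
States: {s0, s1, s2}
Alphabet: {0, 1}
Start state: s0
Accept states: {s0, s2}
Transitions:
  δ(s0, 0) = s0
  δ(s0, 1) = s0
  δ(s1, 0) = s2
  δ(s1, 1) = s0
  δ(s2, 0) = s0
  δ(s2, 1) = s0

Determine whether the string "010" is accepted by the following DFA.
Processing string "010":
  s0 --0--> s0
  s0 --1--> s0
  s0 --0--> s0
Final state: s0
Accept states: {s0, s2}
Yes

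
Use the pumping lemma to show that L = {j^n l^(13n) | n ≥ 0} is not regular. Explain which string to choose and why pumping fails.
Assume L is regular with pumping length p. Idea: pumping the j-block breaks the 1:13 ratio.
Choose s = j^p l^(13p) (length 14p ≥ p). By the pumping lemma, s = xyz with |xy| ≤ p, |y| > 0, so y = j^k with k ≥ 1. Then xy²z = j^(p+k) l^(13p). For this to be in L we would need 13p = 13(p+k), i.e. 13k = 0, contradicting k ≥ 1. So xy²z ∉ L.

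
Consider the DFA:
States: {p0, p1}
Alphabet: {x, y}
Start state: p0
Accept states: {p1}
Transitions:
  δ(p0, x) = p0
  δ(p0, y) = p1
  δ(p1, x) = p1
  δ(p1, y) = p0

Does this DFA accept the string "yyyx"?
Processing string "yyyx":
  p0 --y--> p1
  p1 --y--> p0
  p0 --y--> p1
  p1 --x--> p1
Final state: p1
Accept states: {p1}
Yes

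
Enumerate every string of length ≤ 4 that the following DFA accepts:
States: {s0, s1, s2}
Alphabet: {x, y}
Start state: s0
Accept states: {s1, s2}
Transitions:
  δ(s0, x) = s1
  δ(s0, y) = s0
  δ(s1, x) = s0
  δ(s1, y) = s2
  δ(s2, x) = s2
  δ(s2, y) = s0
x, xy, yx, xxx, xyx, yxy, yyx, xxxy, xxyx, xyxx, xyyx, yxxx, yxyx, yyxy, yyyx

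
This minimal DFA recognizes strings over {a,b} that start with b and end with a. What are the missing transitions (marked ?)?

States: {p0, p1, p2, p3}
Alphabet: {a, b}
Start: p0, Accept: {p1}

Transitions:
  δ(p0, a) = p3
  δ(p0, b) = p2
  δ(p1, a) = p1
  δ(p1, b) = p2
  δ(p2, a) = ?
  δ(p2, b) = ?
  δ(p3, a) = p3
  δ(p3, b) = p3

From the language and accept set, identify what each state tracks — p0: no input read; p1: started with b, last symbol a; p2: started with b, last symbol b; p3: started with a (dead).
Each missing δ(q, a) is the state matching the new tracked value after reading a.
δ(p2, a) = p1; δ(p2, b) = p2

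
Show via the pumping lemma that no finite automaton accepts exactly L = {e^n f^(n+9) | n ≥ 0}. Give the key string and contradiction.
Assume L is regular with pumping length p. Idea: pumping the e-block breaks the fixed offset of 9.
Choose s = e^p f^(p+9) ∈ L. By the pumping lemma, s = xyz with |xy| ≤ p, |y| > 0, so y = e^k with k ≥ 1. Then xy²z = e^(p+k) f^(p+9). For this to be in L we would need p+9 = (p+k)+9, i.e. k = 0, contradicting k ≥ 1. So xy²z ∉ L.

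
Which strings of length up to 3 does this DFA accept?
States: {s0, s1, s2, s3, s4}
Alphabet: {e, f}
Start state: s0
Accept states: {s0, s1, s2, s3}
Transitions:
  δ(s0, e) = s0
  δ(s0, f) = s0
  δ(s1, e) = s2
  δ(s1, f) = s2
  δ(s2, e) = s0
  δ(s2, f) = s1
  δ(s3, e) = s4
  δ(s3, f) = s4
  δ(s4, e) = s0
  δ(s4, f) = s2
ε, e, f, ee, ef, fe, ff, eee, eef, efe, eff, fee, fef, ffe, fff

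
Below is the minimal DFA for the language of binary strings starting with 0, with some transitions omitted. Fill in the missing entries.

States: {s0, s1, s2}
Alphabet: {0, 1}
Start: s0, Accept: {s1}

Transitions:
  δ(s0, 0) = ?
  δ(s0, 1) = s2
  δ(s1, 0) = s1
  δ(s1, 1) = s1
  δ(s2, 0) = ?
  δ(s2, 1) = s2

From the language and accept set, identify what each state tracks — s0: no input read; s1: started with 0; s2: started with 1 (dead).
Each missing δ(q, a) is the state matching the new tracked value after reading a.
δ(s0, 0) = s1; δ(s2, 0) = s2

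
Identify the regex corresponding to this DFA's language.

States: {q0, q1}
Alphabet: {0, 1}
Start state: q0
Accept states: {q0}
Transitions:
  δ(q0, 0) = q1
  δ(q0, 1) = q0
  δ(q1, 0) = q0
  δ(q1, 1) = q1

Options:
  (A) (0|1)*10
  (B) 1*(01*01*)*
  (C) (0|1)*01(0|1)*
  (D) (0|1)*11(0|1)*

Check each option against the DFA on short strings; one disagreement eliminates an option:
  (A) (0|1)*10: on ε the DFA stays in q0 and accepts (q0 ∈ Accept), but the regex does not match it → eliminate
  (B) 1*(01*01*)*: agrees with the DFA on every string of length ≤ 6
  (C) (0|1)*01(0|1)*: on ε the DFA stays in q0 and accepts (q0 ∈ Accept), but the regex does not match it → eliminate
  (D) (0|1)*11(0|1)*: on ε the DFA stays in q0 and accepts (q0 ∈ Accept), but the regex does not match it → eliminate
Only (B) is consistent with the DFA.
(B) 1*(01*01*)*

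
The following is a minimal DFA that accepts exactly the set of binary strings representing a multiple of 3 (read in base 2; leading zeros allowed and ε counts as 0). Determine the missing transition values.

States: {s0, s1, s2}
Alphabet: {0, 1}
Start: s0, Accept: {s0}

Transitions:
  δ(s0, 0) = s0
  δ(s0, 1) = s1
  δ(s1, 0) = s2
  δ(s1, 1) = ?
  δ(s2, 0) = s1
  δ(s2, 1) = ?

From the language and accept set, identify what each state tracks — s0: value ≡ 0 (mod 3); s1: value ≡ 1 (mod 3); s2: value ≡ 2 (mod 3).
Each missing δ(q, a) is the state matching the new tracked value after reading a.
δ(s1, 1) = s0; δ(s2, 1) = s2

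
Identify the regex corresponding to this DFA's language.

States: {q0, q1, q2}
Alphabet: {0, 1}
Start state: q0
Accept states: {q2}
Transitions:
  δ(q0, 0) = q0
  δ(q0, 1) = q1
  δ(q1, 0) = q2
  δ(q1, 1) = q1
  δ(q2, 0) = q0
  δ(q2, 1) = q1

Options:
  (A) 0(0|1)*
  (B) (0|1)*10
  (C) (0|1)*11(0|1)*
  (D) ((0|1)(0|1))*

Check each option against the DFA on short strings; one disagreement eliminates an option:
  (A) 0(0|1)*: on '0' the DFA goes q0 → q0 and rejects (q0 ∉ Accept), but the regex matches it → eliminate
  (B) (0|1)*10: agrees with the DFA on every string of length ≤ 6
  (C) (0|1)*11(0|1)*: on '10' the DFA goes q0 → q1 → q2 and accepts (q2 ∈ Accept), but the regex does not match it → eliminate
  (D) ((0|1)(0|1))*: on ε the DFA stays in q0 and rejects (q0 ∉ Accept), but the regex matches it → eliminate
Only (B) is consistent with the DFA.
(B) (0|1)*10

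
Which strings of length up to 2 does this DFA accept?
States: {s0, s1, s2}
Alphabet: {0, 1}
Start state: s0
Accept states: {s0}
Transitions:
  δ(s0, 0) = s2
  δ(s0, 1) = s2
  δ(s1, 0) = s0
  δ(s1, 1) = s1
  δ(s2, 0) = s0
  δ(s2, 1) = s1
ε, 00, 10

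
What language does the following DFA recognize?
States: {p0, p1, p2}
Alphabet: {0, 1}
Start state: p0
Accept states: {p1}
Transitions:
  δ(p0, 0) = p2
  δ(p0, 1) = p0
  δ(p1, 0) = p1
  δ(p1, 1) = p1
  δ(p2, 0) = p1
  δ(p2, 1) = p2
Testing a few strings:
  '1111' → reject
  '0010' → accept
  '010' → accept
  '101' → reject
State roles: p0=zero 0's seen; p1=≥ two 0's seen; p2=one 0 seen
All binary strings containing at least two 0's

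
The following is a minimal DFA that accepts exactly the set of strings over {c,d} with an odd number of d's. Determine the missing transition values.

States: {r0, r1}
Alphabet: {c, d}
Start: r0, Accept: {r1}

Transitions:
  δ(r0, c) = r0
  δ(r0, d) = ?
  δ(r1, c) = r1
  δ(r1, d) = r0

From the language and accept set, identify what each state tracks — r0: even number of d's so far; r1: odd number of d's so far.
Each missing δ(q, a) is the state matching the new tracked value after reading a.
δ(r0, d) = r1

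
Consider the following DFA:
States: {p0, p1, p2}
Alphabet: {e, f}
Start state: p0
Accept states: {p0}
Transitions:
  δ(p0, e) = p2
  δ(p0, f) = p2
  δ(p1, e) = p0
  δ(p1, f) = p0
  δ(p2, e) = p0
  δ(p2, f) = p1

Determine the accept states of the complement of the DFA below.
Complement accept states = All states \ Original accept states
= {p0, p1, p2} \ {p0}
{p1, p2}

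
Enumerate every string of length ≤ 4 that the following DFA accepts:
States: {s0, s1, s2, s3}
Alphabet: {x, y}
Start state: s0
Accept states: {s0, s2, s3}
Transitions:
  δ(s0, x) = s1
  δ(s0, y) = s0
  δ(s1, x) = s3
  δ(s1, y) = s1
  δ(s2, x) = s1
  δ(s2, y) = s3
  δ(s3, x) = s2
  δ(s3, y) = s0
ε, y, xx, yy, xxx, xxy, xyx, yxx, yyy, xxxy, xxyy, xyxx, xyxy, xyyx, yxxx, yxxy, yxyx, yyxx, yyyy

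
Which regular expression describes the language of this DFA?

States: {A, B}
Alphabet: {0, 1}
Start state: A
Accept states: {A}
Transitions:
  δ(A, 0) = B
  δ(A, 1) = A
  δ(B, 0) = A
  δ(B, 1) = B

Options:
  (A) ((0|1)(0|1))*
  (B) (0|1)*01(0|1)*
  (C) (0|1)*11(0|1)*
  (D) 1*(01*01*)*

Check each option against the DFA on short strings; one disagreement eliminates an option:
  (A) ((0|1)(0|1))*: on '1' the DFA goes A → A and accepts (A ∈ Accept), but the regex does not match it → eliminate
  (B) (0|1)*01(0|1)*: on ε the DFA stays in A and accepts (A ∈ Accept), but the regex does not match it → eliminate
  (C) (0|1)*11(0|1)*: on ε the DFA stays in A and accepts (A ∈ Accept), but the regex does not match it → eliminate
  (D) 1*(01*01*)*: agrees with the DFA on every string of length ≤ 6
Only (D) is consistent with the DFA.
(D) 1*(01*01*)*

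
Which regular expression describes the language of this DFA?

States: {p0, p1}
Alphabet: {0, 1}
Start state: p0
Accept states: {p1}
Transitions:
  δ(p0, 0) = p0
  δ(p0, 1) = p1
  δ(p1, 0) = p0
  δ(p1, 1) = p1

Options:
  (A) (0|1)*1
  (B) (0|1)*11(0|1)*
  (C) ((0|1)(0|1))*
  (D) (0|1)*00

Check each option against the DFA on short strings; one disagreement eliminates an option:
  (A) (0|1)*1: agrees with the DFA on every string of length ≤ 6
  (B) (0|1)*11(0|1)*: on '1' the DFA goes p0 → p1 and accepts (p1 ∈ Accept), but the regex does not match it → eliminate
  (C) ((0|1)(0|1))*: on ε the DFA stays in p0 and rejects (p0 ∉ Accept), but the regex matches it → eliminate
  (D) (0|1)*00: on '1' the DFA goes p0 → p1 and accepts (p1 ∈ Accept), but the regex does not match it → eliminate
Only (A) is consistent with the DFA.
(A) (0|1)*1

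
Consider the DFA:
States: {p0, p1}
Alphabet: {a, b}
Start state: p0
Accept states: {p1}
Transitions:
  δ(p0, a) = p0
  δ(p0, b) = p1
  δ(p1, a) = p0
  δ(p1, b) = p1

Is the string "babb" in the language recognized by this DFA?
Processing string "babb":
  p0 --b--> p1
  p1 --a--> p0
  p0 --b--> p1
  p1 --b--> p1
Final state: p1
Accept states: {p1}
Yes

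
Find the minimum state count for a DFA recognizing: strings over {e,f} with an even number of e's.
By Myhill–Nerode, count the distinguishable equivalence classes: two classes — parity of the count of e's.
2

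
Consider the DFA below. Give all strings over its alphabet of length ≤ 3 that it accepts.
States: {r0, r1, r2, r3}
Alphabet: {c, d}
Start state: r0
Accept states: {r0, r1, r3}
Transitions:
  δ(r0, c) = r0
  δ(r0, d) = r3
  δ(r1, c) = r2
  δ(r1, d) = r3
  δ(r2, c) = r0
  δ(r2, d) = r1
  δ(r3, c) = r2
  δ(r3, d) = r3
ε, c, d, cc, cd, dd, ccc, ccd, cdd, dcc, dcd, ddd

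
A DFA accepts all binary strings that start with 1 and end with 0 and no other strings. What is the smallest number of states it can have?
By Myhill–Nerode, count the distinguishable equivalence classes: four classes — empty / starts-1-ends-1 / starts-1-ends-0 / starts-0 (dead).
4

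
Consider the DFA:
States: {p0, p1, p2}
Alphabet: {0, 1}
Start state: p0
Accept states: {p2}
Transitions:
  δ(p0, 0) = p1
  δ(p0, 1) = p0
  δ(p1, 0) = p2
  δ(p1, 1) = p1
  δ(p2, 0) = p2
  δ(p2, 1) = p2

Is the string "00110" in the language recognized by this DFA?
Processing string "00110":
  p0 --0--> p1
  p1 --0--> p2
  p2 --1--> p2
  p2 --1--> p2
  p2 --0--> p2
Final state: p2
Accept states: {p2}
Yes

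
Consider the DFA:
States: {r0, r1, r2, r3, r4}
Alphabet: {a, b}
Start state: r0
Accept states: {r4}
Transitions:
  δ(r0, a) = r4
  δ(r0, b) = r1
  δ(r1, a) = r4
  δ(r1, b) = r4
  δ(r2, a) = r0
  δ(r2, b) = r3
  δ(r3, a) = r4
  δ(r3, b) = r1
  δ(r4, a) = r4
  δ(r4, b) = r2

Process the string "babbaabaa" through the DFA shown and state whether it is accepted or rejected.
Processing string "babbaabaa":
  r0 --b--> r1
  r1 --a--> r4
  r4 --b--> r2
  r2 --b--> r3
  r3 --a--> r4
  r4 --a--> r4
  r4 --b--> r2
  r2 --a--> r0
  r0 --a--> r4
Final state: r4
Accept states: {r4}
Yes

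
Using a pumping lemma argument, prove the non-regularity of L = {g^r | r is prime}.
Assume L is regular with pumping length p. Idea: pumping by a suitable count produces a composite length.
Let q be a prime with q ≥ p and choose s = g^q ∈ L. By the pumping lemma, s = xyz with |xy| ≤ p, |y| = k ≥ 1. Take i = q+1: |xy^(q+1)z| = q + q·k = q(1+k). Since q ≥ 2 and 1+k ≥ 2, q(1+k) is composite, so xy^(q+1)z ∉ L.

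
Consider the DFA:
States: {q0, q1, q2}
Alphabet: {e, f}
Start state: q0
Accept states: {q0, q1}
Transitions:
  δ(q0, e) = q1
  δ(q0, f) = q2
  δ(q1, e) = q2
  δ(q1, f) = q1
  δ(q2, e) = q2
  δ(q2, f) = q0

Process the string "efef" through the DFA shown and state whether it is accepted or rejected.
Processing string "efef":
  q0 --e--> q1
  q1 --f--> q1
  q1 --e--> q2
  q2 --f--> q0
Final state: q0
Accept states: {q0, q1}
Yes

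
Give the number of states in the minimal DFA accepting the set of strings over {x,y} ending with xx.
By Myhill–Nerode, count the distinguishable equivalence classes: 3 classes — one per longest suffix of the input that is a prefix of 'xx' (lengths 0 through 2); only the length-2 class is accepting.
3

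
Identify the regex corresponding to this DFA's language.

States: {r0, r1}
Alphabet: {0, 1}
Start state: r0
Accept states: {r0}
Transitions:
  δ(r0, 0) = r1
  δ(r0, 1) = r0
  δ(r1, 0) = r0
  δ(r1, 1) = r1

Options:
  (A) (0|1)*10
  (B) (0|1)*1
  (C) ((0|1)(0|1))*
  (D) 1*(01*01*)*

Check each option against the DFA on short strings; one disagreement eliminates an option:
  (A) (0|1)*10: on ε the DFA stays in r0 and accepts (r0 ∈ Accept), but the regex does not match it → eliminate
  (B) (0|1)*1: on ε the DFA stays in r0 and accepts (r0 ∈ Accept), but the regex does not match it → eliminate
  (C) ((0|1)(0|1))*: on '1' the DFA goes r0 → r0 and accepts (r0 ∈ Accept), but the regex does not match it → eliminate
  (D) 1*(01*01*)*: agrees with the DFA on every string of length ≤ 6
Only (D) is consistent with the DFA.
(D) 1*(01*01*)*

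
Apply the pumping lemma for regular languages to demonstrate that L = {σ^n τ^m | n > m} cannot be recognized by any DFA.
Assume L is regular with pumping length p. Idea: pumping down the σ-block drops the σ-count to at most the τ-count.
Choose s = σ^(p+1) τ^p ∈ L (|s| = 2p+1 ≥ p). By the pumping lemma, s = xyz with |xy| ≤ p, |y| > 0, so y = σ^k with k ≥ 1. Take i = 0: xz = σ^(p+1−k) τ^p. Since k ≥ 1, p+1−k ≤ p, so the number of σ's is no longer strictly greater than the number of τ's, hence xz ∉ L.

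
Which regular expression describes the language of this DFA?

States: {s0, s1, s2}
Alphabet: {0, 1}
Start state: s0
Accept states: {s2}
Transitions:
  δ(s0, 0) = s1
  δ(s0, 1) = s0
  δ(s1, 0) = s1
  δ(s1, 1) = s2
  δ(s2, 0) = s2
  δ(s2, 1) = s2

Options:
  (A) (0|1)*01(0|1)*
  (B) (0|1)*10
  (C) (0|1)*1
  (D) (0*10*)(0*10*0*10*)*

Check each option against the DFA on short strings; one disagreement eliminates an option:
  (A) (0|1)*01(0|1)*: agrees with the DFA on every string of length ≤ 6
  (B) (0|1)*10: on '01' the DFA goes s0 → s1 → s2 and accepts (s2 ∈ Accept), but the regex does not match it → eliminate
  (C) (0|1)*1: on '1' the DFA goes s0 → s0 and rejects (s0 ∉ Accept), but the regex matches it → eliminate
  (D) (0*10*)(0*10*0*10*)*: on '1' the DFA goes s0 → s0 and rejects (s0 ∉ Accept), but the regex matches it → eliminate
Only (A) is consistent with the DFA.
(A) (0|1)*01(0|1)*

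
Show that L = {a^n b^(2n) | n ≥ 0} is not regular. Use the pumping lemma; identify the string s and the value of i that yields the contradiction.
Assume L is regular with pumping length p. Idea: pumping the a-block breaks the 1:2 ratio.
Choose s = a^p b^(2p) (length 3p ≥ p). By the pumping lemma, s = xyz with |xy| ≤ p, |y| > 0, so y = a^k with k ≥ 1. Then xy²z = a^(p+k) b^(2p). For this to be in L we would need 2p = 2(p+k), i.e. 2k = 0, contradicting k ≥ 1. So xy²z ∉ L.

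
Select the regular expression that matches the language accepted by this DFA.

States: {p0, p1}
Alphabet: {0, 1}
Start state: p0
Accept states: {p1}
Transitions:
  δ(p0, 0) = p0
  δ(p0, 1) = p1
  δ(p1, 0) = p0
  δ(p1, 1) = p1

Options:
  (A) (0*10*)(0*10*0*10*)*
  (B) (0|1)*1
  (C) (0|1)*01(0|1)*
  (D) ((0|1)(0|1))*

Check each option against the DFA on short strings; one disagreement eliminates an option:
  (A) (0*10*)(0*10*0*10*)*: on '10' the DFA goes p0 → p1 → p0 and rejects (p0 ∉ Accept), but the regex matches it → eliminate
  (B) (0|1)*1: agrees with the DFA on every string of length ≤ 6
  (C) (0|1)*01(0|1)*: on '1' the DFA goes p0 → p1 and accepts (p1 ∈ Accept), but the regex does not match it → eliminate
  (D) ((0|1)(0|1))*: on ε the DFA stays in p0 and rejects (p0 ∉ Accept), but the regex matches it → eliminate
Only (B) is consistent with the DFA.
(B) (0|1)*1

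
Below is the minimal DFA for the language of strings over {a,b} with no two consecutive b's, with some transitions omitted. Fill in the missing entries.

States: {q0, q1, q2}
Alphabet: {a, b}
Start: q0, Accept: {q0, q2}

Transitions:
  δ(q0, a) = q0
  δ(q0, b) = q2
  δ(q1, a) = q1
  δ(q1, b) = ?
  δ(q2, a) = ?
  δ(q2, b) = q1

From the language and accept set, identify what each state tracks — q0: last symbol not b (ok); q1: saw bb (dead); q2: last symbol b (ok).
Each missing δ(q, a) is the state matching the new tracked value after reading a.
δ(q1, b) = q1; δ(q2, a) = q0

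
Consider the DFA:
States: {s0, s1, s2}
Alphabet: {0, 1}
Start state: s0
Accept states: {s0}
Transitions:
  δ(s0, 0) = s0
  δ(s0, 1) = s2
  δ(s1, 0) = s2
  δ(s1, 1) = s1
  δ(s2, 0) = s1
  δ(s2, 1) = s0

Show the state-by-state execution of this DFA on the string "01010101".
read '0': s0 → s0
  read '1': s0 → s2
  read '0': s2 → s1
  read '1': s1 → s1
  read '0': s1 → s2
  read '1': s2 → s0
  read '0': s0 → s0
  read '1': s0 → s2
s0 -> s0 -> s2 -> s1 -> s1 -> s2 -> s0 -> s0 -> s2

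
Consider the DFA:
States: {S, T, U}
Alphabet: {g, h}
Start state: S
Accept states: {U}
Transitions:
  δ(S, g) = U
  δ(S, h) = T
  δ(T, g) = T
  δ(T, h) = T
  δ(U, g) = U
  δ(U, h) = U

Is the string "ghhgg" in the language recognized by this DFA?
Processing string "ghhgg":
  S --g--> U
  U --h--> U
  U --h--> U
  U --g--> U
  U --g--> U
Final state: U
Accept states: {U}
Yes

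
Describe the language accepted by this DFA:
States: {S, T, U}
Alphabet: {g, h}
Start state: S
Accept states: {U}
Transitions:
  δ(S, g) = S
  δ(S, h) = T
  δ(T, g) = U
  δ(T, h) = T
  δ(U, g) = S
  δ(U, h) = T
Testing a few strings:
  'hgg' → reject
  'g' → reject
  'ggg' → reject
  'hg' → accept
State roles: S=no suffix match; T=one trailing h; U=suffix is hg
All strings over {g,h} ending with hg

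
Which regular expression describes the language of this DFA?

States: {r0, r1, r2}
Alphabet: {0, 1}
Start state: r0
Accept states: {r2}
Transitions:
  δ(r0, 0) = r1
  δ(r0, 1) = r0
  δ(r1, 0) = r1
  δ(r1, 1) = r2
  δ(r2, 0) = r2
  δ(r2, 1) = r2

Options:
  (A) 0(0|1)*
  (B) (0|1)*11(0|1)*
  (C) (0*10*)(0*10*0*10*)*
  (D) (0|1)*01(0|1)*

Check each option against the DFA on short strings; one disagreement eliminates an option:
  (A) 0(0|1)*: on '0' the DFA goes r0 → r1 and rejects (r1 ∉ Accept), but the regex matches it → eliminate
  (B) (0|1)*11(0|1)*: on '01' the DFA goes r0 → r1 → r2 and accepts (r2 ∈ Accept), but the regex does not match it → eliminate
  (C) (0*10*)(0*10*0*10*)*: on '1' the DFA goes r0 → r0 and rejects (r0 ∉ Accept), but the regex matches it → eliminate
  (D) (0|1)*01(0|1)*: agrees with the DFA on every string of length ≤ 6
Only (D) is consistent with the DFA.
(D) (0|1)*01(0|1)*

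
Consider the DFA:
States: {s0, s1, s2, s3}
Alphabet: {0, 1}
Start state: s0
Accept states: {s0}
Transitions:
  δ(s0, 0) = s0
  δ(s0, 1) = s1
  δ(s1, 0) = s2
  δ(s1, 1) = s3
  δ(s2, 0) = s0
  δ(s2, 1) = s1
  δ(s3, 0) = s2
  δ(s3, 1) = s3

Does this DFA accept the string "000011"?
Processing string "000011":
  s0 --0--> s0
  s0 --0--> s0
  s0 --0--> s0
  s0 --0--> s0
  s0 --1--> s1
  s1 --1--> s3
Final state: s3
Accept states: {s0}
No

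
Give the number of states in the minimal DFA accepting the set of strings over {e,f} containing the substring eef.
By Myhill–Nerode, count the distinguishable equivalence classes: 4 classes — one per longest suffix of the input that is a prefix of 'eef' (lengths 0 through 2), plus an absorbing 'already seen eef' class.
4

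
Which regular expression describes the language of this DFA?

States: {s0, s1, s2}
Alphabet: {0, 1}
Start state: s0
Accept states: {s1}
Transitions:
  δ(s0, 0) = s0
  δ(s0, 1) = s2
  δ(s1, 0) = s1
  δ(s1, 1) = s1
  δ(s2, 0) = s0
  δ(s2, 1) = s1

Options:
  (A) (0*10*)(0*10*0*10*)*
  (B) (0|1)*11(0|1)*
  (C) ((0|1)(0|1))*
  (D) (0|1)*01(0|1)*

Check each option against the DFA on short strings; one disagreement eliminates an option:
  (A) (0*10*)(0*10*0*10*)*: on '1' the DFA goes s0 → s2 and rejects (s2 ∉ Accept), but the regex matches it → eliminate
  (B) (0|1)*11(0|1)*: agrees with the DFA on every string of length ≤ 6
  (C) ((0|1)(0|1))*: on ε the DFA stays in s0 and rejects (s0 ∉ Accept), but the regex matches it → eliminate
  (D) (0|1)*01(0|1)*: on '01' the DFA goes s0 → s0 → s2 and rejects (s2 ∉ Accept), but the regex matches it → eliminate
Only (B) is consistent with the DFA.
(B) (0|1)*11(0|1)*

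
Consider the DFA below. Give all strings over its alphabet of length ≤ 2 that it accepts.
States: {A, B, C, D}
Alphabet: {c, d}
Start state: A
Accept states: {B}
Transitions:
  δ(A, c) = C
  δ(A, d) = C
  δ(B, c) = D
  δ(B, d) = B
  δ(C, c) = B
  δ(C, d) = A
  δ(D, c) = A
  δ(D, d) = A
cc, dc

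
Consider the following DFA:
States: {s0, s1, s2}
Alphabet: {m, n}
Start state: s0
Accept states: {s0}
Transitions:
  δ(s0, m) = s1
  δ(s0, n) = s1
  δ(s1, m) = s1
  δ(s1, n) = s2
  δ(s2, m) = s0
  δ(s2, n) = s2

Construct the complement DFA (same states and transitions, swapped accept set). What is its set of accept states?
Complement accept states = All states \ Original accept states
= {s0, s1, s2} \ {s0}
{s1, s2}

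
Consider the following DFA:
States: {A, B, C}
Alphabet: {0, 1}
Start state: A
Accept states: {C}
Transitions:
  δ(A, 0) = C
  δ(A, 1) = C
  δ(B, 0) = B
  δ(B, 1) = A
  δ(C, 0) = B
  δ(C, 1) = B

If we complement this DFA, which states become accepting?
Complement accept states = All states \ Original accept states
= {A, B, C} \ {C}
{A, B}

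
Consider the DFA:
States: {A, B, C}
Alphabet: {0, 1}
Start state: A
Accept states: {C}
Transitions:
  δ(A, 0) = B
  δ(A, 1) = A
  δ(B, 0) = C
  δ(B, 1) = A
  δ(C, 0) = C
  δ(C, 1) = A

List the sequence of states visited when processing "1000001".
read '1': A → A
  read '0': A → B
  read '0': B → C
  read '0': C → C
  read '0': C → C
  read '0': C → C
  read '1': C → A
A -> A -> B -> C -> C -> C -> C -> A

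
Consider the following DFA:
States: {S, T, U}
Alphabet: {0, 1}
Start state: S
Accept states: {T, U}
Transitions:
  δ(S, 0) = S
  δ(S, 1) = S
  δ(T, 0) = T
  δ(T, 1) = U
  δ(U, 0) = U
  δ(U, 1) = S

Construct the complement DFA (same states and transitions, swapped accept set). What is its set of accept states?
Complement accept states = All states \ Original accept states
= {S, T, U} \ {T, U}
{S}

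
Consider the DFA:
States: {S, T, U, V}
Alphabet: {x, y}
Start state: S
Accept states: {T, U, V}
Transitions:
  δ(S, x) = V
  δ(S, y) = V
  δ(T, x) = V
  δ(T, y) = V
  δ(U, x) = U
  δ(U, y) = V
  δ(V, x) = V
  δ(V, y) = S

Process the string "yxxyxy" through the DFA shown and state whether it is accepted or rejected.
Processing string "yxxyxy":
  S --y--> V
  V --x--> V
  V --x--> V
  V --y--> S
  S --x--> V
  V --y--> S
Final state: S
Accept states: {T, U, V}
No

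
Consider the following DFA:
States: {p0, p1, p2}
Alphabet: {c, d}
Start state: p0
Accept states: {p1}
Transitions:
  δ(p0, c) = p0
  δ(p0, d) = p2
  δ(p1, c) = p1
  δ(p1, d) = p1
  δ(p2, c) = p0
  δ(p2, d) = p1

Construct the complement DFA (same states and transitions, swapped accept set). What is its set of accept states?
Complement accept states = All states \ Original accept states
= {p0, p1, p2} \ {p1}
{p0, p2}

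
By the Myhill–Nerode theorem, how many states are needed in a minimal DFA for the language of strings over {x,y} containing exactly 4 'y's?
By Myhill–Nerode, count the distinguishable equivalence classes: 6 classes — having seen 0, 1, …, 4, or >4 copies of 'y'; the count-4 class is the only accepting one and >4 is dead.
6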